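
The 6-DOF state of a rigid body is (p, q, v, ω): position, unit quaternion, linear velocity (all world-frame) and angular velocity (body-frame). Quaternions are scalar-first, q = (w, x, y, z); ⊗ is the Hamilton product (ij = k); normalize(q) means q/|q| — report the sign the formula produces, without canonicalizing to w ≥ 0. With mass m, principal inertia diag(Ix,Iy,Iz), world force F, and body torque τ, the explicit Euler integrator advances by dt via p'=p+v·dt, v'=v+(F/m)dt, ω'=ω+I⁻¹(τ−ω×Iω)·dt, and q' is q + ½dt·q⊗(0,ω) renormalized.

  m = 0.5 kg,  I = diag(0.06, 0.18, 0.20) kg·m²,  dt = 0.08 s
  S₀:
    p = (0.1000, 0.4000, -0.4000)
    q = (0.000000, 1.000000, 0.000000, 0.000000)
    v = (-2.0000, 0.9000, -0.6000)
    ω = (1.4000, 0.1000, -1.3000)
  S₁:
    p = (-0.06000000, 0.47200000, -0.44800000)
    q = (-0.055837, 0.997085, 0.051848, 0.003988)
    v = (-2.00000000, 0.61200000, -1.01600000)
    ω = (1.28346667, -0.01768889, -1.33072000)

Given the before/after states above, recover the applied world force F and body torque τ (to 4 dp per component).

v₁ − v₀ = (0.00000000, -0.28800000, -0.41600000)
F = m·Δv/dt = (0.0000, -1.8000, -2.6000)
ω₁ − ω₀ = (-0.11653333, -0.11768889, -0.03072000)
gyro term ω₀×Iω₀ = (-0.0026, 0.2548, 0.0168)
τ = I·(Δω/dt) + ω₀×(Iω₀) = (-0.0900, -0.0100, -0.0600)

F = (0.0000, -1.8000, -2.6000)
τ = (-0.0900, -0.0100, -0.0600)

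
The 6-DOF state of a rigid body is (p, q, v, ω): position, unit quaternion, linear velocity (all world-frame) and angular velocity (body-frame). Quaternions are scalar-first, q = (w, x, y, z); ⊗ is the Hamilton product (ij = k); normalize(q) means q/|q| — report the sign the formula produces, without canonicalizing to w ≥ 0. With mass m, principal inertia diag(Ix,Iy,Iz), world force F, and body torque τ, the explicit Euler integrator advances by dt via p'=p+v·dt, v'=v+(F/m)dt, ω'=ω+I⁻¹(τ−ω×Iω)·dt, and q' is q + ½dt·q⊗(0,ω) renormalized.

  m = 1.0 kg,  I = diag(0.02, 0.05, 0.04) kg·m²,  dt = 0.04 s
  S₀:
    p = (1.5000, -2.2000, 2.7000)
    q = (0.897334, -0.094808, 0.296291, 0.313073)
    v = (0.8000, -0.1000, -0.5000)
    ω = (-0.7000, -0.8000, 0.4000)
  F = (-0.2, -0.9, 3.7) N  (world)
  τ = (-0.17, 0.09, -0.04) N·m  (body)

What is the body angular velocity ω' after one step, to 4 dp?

ω×(Iω) gyroscopic = (0.0032, 0.0056, 0.0168)
(τ − ω×Iω)/I = (-8.6600, 1.6880, -1.4200)
ω + α·dt = (-1.0464, -0.7325, 0.3432)

ω' = (-1.0464, -0.7325, 0.3432)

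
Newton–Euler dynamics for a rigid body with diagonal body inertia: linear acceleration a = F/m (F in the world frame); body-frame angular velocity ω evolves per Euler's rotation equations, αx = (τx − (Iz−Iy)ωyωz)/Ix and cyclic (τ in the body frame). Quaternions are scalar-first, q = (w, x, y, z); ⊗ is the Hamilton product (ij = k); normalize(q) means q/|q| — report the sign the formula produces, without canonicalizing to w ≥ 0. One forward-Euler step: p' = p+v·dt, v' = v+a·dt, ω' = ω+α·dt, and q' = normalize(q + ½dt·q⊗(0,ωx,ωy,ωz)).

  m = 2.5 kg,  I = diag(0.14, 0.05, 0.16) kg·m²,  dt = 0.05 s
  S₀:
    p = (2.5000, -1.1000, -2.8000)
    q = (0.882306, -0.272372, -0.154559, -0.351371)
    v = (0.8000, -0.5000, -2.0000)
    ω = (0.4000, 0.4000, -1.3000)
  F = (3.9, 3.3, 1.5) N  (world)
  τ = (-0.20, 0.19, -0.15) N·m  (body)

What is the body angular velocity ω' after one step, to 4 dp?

(τ − ω×Iω)/I = (-1.0200, 3.5920, -0.8475)
ω + α·dt = (0.3490, 0.5796, -1.3424)

ω' = (0.3490, 0.5796, -1.3424)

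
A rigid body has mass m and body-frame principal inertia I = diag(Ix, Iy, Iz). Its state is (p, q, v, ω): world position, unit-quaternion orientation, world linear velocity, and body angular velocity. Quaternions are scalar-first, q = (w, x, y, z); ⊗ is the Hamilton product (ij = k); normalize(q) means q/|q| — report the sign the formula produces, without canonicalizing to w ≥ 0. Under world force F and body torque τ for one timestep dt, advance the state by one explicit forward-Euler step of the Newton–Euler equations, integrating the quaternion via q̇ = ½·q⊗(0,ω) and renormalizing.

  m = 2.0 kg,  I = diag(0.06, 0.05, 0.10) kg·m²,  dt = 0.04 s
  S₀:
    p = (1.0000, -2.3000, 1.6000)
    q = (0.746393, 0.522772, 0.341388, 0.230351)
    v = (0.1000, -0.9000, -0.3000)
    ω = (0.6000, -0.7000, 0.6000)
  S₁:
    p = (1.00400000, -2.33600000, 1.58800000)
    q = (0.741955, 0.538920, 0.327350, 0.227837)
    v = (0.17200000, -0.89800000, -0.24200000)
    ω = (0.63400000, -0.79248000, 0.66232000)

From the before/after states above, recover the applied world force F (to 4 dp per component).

velocity change Δv = (0.07200000, 0.00200000, 0.05800000)
m·(v₁−v₀)/dt = (3.6000, 0.1000, 2.9000)

F = (3.6000, 0.1000, 2.9000)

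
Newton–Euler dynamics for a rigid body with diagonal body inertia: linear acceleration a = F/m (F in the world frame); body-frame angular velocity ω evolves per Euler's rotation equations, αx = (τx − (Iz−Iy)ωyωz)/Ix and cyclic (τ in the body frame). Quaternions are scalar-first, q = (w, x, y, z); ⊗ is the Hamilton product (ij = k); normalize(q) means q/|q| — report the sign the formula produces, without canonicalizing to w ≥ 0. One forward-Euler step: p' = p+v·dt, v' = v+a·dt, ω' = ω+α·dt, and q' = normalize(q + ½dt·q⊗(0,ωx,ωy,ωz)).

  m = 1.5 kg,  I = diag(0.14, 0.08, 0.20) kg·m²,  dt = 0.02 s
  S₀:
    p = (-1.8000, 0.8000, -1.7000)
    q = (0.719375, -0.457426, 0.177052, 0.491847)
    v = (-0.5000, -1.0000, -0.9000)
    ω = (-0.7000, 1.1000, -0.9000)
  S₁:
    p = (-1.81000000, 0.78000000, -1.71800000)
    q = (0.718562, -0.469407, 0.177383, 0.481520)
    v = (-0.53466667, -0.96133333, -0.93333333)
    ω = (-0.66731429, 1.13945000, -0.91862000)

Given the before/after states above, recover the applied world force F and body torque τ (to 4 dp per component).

F = (-2.6000, 2.9000, -2.5000)
τ = (0.1100, 0.1200, -0.1400)

v₁ − v₀ = (-0.03466667, 0.03866667, -0.03333333)
applied force F = (-2.6000, 2.9000, -2.5000)
rate change Δω = (0.03268571, 0.03945000, -0.01862000)
precession coupling = (-0.1188, -0.0378, 0.0462)
I·α + gyro = (0.1100, 0.1200, -0.1400)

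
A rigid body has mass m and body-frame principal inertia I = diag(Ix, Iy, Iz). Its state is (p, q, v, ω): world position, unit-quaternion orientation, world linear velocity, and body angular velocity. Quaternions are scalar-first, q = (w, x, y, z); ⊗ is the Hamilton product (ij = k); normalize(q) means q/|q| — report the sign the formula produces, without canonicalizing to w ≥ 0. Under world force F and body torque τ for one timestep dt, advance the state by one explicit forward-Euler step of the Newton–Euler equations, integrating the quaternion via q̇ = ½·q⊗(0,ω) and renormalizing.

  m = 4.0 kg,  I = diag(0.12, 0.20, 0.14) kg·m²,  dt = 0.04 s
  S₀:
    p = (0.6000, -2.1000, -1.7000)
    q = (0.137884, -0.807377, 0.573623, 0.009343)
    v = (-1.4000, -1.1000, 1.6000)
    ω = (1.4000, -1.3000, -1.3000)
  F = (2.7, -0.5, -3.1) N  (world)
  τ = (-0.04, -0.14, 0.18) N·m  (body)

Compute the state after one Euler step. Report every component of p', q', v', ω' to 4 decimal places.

α = I⁻¹(τ − ω×Iω) = (0.5117, -0.8820, 2.3257)
ω' = ω + α·dt = (1.4205, -1.3353, -1.2070)
Hamilton product q⊗(0,ω) = (1.8881836, -0.5405264, -1.2157591, 0.0672687)
q' = normalize(q + ½dt·q⊗(0,ω)) = (0.1755, -0.8173, 0.5487, 0.0107)
linear accel F/m = (0.6750, -0.1250, -0.7750)
p + v·dt = (0.5440, -2.1440, -1.6360)
v' = v + a·dt = (-1.3730, -1.1050, 1.5690)

p' = (0.5440, -2.1440, -1.6360)
q' = (0.1755, -0.8173, 0.5487, 0.0107)
v' = (-1.3730, -1.1050, 1.5690)
ω' = (1.4205, -1.3353, -1.2070)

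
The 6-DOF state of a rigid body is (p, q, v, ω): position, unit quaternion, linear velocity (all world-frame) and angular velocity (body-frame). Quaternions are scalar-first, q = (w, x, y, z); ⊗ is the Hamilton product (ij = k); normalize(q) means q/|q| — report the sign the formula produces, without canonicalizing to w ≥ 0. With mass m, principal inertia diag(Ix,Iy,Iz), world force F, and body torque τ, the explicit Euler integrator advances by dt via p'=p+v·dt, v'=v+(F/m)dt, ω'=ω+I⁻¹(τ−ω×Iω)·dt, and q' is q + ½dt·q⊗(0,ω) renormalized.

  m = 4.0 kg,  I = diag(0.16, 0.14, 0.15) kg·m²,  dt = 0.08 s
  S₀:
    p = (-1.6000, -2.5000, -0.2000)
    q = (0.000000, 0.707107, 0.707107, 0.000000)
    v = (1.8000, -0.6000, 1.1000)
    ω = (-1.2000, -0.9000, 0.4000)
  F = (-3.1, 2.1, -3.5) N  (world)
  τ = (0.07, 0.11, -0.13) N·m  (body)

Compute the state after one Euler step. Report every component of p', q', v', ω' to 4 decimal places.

angular accel α = (0.4600, 0.8200, -0.7227)
ω' = ω + α·dt = (-1.1632, -0.8344, 0.3422)
2q̇ = q⊗(0,ω) = (1.4849247, 0.2828428, -0.2828428, 0.2121321)
updated quaternion q' = (0.0593, 0.7170, 0.6945, 0.0085)
a = F/m = (-0.7750, 0.5250, -0.8750)
p' = p + v·dt = (-1.4560, -2.5480, -0.1120)
new velocity v' = (1.7380, -0.5580, 1.0300)

p' = (-1.4560, -2.5480, -0.1120)
q' = (0.0593, 0.7170, 0.6945, 0.0085)
v' = (1.7380, -0.5580, 1.0300)
ω' = (-1.1632, -0.8344, 0.3422)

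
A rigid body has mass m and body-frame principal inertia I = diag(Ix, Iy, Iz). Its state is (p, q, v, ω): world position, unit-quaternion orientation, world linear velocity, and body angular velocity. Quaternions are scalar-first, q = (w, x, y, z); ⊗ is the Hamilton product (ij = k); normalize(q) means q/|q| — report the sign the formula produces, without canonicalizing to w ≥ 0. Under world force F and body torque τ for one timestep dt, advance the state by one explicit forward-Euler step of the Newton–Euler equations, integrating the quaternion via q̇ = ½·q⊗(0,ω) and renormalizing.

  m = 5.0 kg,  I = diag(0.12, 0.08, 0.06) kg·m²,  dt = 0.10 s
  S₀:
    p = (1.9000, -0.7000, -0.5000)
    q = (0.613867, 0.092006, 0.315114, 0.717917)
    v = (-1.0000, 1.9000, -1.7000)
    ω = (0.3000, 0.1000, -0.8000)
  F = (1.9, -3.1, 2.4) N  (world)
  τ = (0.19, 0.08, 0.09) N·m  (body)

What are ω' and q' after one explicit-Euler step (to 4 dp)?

gyro term ω×Iω = (0.0016, -0.0144, -0.0012)
angular accel α = (1.5700, 1.1800, 1.5200)
new body rate ω' = (0.4570, 0.2180, -0.6480)
q⊗(0,ω) = (0.5152204, -0.1397228, 0.3503666, -0.5764272)
updated quaternion q' = (0.6390, 0.0849, 0.3323, 0.6885)

ω' = (0.4570, 0.2180, -0.6480)
q' = (0.6390, 0.0849, 0.3323, 0.6885)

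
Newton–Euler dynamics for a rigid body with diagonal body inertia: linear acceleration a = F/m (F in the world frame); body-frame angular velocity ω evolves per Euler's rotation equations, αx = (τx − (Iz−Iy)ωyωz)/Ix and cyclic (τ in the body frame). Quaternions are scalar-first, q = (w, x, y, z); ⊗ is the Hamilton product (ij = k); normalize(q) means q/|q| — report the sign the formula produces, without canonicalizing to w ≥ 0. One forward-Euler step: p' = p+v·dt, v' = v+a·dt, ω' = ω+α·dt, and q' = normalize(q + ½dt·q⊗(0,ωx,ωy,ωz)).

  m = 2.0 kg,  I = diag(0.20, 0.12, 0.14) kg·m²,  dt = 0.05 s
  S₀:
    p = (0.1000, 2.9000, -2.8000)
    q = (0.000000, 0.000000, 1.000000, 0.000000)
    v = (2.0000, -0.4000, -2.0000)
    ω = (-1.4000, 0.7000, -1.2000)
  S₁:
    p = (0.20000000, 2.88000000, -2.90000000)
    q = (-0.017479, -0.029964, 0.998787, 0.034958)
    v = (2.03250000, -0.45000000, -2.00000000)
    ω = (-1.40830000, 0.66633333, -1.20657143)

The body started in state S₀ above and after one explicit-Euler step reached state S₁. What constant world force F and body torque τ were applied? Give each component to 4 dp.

ω₁ − ω₀ = (-0.00830000, -0.03366667, -0.00657143)
ω₀×(Iω₀) = (-0.0168, 0.1008, 0.0784)
applied torque τ = (-0.0500, 0.0200, 0.0600)
Δv = v₁−v₀ = (0.03250000, -0.05000000, 0.00000000)
m·(v₁−v₀)/dt = (1.3000, -2.0000, 0.0000)

F = (1.3000, -2.0000, 0.0000)
τ = (-0.0500, 0.0200, 0.0600)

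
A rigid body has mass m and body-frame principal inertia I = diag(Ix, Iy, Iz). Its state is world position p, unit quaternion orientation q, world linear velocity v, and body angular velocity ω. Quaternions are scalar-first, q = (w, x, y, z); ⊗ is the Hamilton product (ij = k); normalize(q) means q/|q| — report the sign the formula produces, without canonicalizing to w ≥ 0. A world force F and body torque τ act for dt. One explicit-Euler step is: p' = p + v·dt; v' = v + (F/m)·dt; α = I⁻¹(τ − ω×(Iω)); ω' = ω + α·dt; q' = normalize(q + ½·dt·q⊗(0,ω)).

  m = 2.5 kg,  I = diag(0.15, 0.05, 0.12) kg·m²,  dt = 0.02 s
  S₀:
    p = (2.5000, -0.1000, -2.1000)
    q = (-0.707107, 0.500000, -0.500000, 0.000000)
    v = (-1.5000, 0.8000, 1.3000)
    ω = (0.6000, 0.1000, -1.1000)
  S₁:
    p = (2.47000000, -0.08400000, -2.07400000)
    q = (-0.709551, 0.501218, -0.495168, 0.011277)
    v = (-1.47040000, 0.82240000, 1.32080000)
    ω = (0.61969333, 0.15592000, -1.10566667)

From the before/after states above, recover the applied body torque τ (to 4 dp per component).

τ = (0.1400, 0.1200, -0.0400)

Δω = ω₁−ω₀ = (0.01969333, 0.05592000, -0.00566667)
ω₀×(Iω₀) = (-0.0077, -0.0198, -0.0060)
τ = I·(Δω/dt) + ω₀×(Iω₀) = (0.1400, 0.1200, -0.0400)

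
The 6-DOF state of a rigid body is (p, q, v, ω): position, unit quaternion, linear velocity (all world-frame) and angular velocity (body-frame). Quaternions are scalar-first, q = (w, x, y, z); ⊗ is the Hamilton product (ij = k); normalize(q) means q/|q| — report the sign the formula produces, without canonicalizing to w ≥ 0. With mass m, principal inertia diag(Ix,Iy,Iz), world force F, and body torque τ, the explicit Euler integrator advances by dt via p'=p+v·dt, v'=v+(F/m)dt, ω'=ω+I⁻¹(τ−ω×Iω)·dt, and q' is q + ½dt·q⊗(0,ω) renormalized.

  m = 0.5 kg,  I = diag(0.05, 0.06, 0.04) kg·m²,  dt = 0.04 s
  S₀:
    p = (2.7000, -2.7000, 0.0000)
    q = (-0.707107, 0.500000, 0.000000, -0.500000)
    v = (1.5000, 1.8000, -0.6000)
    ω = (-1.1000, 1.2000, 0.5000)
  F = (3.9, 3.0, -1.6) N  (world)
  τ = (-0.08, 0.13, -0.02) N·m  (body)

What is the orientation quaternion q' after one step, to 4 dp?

q' = (-0.6907, 0.5273, -0.0110, -0.4948)

2q̇ = q⊗(0,ω) = (0.8000000, 1.3778177, -0.5485284, 0.2464465)
q + ½dt·q⊗(0,ω), renormalized = (-0.6907, 0.5273, -0.0110, -0.4948)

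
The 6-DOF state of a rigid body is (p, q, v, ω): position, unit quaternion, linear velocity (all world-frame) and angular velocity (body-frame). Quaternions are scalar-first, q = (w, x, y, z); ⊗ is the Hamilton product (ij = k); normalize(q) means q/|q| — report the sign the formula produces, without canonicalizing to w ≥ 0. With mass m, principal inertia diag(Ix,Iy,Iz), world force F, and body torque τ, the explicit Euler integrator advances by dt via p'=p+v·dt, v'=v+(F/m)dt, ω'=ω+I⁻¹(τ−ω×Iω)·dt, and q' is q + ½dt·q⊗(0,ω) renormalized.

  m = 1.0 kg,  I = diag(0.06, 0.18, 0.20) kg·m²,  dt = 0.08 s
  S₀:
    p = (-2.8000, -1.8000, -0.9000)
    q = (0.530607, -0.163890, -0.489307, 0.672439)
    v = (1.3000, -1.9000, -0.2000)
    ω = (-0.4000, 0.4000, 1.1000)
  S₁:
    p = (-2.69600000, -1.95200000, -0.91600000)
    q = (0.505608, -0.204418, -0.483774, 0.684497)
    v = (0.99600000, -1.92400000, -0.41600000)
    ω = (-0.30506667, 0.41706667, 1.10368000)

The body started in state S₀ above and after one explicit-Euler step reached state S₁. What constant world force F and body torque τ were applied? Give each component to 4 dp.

ω₁ − ω₀ = (0.09493333, 0.01706667, 0.00368000)
precession coupling = (0.0088, 0.0616, -0.0192)
τ = I·(Δω/dt) + ω₀×(Iω₀) = (0.0800, 0.1000, -0.0100)
velocity change Δv = (-0.30400000, -0.02400000, -0.21600000)
applied force F = (-3.8000, -0.3000, -2.7000)

F = (-3.8000, -0.3000, -2.7000)
τ = (0.0800, 0.1000, -0.0100)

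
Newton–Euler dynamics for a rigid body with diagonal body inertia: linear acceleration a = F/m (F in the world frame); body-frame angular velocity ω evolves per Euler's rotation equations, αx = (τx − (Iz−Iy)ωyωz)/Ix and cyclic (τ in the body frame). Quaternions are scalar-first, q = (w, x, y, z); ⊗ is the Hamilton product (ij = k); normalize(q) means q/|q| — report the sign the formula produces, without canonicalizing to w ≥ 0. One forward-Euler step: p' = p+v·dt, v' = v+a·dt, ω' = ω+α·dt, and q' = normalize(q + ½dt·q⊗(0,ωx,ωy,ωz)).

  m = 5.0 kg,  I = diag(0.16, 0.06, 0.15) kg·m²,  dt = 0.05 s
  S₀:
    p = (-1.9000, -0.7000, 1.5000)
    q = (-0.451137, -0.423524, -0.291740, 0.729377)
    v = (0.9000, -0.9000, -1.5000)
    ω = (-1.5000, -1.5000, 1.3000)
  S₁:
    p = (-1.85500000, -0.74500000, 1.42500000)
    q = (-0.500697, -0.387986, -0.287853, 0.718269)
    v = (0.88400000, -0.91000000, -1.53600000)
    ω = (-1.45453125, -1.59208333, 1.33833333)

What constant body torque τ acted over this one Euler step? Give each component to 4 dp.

τ = (-0.0300, -0.1300, -0.1100)

rate change Δω = (0.04546875, -0.09208333, 0.03833333)
applied torque τ = (-0.0300, -0.1300, -0.1100)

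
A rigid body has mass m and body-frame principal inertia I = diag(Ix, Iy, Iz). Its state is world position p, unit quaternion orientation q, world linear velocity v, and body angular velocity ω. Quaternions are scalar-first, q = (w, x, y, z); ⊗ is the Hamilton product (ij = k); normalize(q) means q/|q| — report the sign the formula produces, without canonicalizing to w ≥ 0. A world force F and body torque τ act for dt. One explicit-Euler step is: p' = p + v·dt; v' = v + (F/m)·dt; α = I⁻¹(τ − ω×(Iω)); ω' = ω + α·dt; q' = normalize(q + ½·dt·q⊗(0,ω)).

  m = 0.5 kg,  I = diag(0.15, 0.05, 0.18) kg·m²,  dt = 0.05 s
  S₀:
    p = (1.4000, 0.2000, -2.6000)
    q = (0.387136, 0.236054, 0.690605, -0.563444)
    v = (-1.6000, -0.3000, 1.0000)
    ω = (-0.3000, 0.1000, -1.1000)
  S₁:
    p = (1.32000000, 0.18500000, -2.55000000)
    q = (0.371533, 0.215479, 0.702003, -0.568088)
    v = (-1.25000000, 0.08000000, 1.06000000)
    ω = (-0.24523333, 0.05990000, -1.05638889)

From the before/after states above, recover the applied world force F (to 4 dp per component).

F = (3.5000, 3.8000, 0.6000)

v₁ − v₀ = (0.35000000, 0.38000000, 0.06000000)
applied force F = (3.5000, 3.8000, 0.6000)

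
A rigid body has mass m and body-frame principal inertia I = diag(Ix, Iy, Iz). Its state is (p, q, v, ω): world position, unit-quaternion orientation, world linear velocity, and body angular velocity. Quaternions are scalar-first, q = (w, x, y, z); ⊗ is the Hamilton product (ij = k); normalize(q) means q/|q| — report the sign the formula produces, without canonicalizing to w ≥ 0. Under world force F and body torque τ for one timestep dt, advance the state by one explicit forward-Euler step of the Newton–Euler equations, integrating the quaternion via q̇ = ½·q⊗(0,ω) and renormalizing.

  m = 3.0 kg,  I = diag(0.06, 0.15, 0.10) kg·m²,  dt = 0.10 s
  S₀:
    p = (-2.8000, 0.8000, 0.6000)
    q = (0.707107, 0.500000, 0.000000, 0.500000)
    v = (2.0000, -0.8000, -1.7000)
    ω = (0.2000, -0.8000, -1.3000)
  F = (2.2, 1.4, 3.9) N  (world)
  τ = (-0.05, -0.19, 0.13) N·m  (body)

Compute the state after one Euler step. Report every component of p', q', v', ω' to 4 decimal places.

precession coupling ω×(Iω) = (-0.0520, 0.0104, -0.0144)
α = I⁻¹(τ − ω×Iω) = (0.0333, -1.3360, 1.4440)
new body rate ω' = (0.2033, -0.9336, -1.1556)
Hamilton product q⊗(0,ω) = (0.5500000, 0.5414214, 0.1843144, -1.3192391)
q + ½dt·q⊗(0,ω), renormalized = (0.7324, 0.5255, 0.0092, 0.4328)
p + v·dt = (-2.6000, 0.7200, 0.4300)
new velocity v' = (2.0733, -0.7533, -1.5700)

p' = (-2.6000, 0.7200, 0.4300)
q' = (0.7324, 0.5255, 0.0092, 0.4328)
v' = (2.0733, -0.7533, -1.5700)
ω' = (0.2033, -0.9336, -1.1556)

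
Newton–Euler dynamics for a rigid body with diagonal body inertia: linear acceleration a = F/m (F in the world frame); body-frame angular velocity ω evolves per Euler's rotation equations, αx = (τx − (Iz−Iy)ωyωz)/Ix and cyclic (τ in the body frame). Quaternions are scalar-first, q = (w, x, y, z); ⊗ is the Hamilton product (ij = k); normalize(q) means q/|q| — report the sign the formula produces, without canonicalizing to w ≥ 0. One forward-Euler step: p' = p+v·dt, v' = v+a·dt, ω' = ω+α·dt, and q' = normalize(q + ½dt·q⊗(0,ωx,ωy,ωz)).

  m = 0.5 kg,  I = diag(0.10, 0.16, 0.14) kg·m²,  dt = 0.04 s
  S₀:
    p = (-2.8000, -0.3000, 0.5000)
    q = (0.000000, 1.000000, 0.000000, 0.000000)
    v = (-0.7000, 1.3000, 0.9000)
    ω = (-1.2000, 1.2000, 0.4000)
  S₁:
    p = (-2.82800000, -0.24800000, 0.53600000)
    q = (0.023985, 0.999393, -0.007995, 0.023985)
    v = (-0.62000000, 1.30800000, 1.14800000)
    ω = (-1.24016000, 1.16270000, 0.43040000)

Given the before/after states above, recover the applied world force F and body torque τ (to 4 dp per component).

F = (1.0000, 0.1000, 3.1000)
τ = (-0.1100, -0.1300, 0.0200)

velocity change Δv = (0.08000000, 0.00800000, 0.24800000)
applied force F = (1.0000, 0.1000, 3.1000)
Δω = ω₁−ω₀ = (-0.04016000, -0.03730000, 0.03040000)
applied torque τ = (-0.1100, -0.1300, 0.0200)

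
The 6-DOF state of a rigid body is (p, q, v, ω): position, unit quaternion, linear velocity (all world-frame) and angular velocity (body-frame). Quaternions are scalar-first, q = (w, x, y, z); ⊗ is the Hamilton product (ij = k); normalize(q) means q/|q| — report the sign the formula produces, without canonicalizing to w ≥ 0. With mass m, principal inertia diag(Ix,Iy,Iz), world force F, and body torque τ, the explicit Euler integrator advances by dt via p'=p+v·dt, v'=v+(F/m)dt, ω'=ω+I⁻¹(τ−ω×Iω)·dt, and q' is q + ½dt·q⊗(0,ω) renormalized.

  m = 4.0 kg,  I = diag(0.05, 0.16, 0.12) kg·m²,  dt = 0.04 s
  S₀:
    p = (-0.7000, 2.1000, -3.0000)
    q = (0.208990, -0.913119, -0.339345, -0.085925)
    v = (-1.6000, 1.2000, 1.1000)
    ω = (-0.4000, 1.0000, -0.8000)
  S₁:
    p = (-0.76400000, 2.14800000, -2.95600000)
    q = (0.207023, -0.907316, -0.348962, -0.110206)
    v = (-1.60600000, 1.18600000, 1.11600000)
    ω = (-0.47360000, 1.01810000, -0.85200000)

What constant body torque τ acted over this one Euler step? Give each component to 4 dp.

Δω = ω₁−ω₀ = (-0.07360000, 0.01810000, -0.05200000)
precession coupling = (0.0320, -0.0224, -0.0440)
applied torque τ = (-0.0600, 0.0500, -0.2000)

τ = (-0.0600, 0.0500, -0.2000)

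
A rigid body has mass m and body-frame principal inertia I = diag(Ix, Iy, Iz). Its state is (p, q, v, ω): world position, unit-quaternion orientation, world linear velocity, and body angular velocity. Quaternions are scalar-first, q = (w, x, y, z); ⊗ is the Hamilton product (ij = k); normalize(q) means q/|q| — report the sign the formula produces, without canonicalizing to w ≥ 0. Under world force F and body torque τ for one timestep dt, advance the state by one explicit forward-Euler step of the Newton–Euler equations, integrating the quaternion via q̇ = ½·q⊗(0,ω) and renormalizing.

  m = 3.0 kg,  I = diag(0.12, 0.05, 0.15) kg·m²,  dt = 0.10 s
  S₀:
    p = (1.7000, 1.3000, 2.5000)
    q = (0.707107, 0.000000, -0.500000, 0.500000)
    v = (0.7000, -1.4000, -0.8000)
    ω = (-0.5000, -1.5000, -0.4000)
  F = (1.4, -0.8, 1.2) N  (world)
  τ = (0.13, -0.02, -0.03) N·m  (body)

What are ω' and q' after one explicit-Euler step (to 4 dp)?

ω×(Iω) gyroscopic = (0.0600, -0.0060, -0.0525)
(τ − ω×Iω)/I = (0.5833, -0.2800, 0.1500)
ω + α·dt = (-0.4417, -1.5280, -0.3850)
q⊗(0,ω) = (-0.5500000, 0.5964465, -1.3106605, -0.5328428)
q + ½dt·q⊗(0,ω), renormalized = (0.6774, 0.0297, -0.5637, 0.4718)

ω' = (-0.4417, -1.5280, -0.3850)
q' = (0.6774, 0.0297, -0.5637, 0.4718)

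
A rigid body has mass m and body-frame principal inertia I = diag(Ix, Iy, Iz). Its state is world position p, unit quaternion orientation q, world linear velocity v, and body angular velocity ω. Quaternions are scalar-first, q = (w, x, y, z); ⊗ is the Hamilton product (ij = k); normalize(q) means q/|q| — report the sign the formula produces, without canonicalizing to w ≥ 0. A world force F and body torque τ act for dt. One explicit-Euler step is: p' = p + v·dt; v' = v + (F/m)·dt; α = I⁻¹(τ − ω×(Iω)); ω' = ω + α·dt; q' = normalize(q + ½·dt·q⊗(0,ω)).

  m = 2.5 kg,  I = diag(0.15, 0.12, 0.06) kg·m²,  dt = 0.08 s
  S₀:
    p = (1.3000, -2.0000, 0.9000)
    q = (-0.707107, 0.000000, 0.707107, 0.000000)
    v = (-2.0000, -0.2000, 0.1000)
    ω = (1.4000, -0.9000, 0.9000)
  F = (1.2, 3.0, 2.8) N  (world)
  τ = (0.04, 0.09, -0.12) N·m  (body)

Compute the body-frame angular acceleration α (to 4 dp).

gyro term ω×Iω = (0.0486, 0.1134, 0.0378)
angular accel α = (-0.0573, -0.1950, -2.6300)

α = (-0.0573, -0.1950, -2.6300)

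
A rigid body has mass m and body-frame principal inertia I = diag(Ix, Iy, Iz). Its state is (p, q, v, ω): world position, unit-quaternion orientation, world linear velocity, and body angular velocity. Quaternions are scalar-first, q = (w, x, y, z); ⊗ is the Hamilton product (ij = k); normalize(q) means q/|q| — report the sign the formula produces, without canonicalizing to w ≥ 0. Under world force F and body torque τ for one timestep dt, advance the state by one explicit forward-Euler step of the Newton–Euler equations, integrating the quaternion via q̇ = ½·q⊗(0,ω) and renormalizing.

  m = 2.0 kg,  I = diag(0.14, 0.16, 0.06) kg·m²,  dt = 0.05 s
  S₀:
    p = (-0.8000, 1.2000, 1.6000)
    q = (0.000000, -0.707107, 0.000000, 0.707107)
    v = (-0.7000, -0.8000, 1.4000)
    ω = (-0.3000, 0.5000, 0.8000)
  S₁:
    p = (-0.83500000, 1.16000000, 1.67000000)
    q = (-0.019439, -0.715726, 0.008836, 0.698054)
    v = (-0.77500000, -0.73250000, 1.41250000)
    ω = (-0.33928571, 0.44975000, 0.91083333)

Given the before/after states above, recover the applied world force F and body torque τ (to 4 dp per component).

F = (-3.0000, 2.7000, 0.5000)
τ = (-0.1500, -0.1800, 0.1300)

Δω = ω₁−ω₀ = (-0.03928571, -0.05025000, 0.11083333)
τ = I·(Δω/dt) + ω₀×(Iω₀) = (-0.1500, -0.1800, 0.1300)
Δv = v₁−v₀ = (-0.07500000, 0.06750000, 0.01250000)
F = m·Δv/dt = (-3.0000, 2.7000, 0.5000)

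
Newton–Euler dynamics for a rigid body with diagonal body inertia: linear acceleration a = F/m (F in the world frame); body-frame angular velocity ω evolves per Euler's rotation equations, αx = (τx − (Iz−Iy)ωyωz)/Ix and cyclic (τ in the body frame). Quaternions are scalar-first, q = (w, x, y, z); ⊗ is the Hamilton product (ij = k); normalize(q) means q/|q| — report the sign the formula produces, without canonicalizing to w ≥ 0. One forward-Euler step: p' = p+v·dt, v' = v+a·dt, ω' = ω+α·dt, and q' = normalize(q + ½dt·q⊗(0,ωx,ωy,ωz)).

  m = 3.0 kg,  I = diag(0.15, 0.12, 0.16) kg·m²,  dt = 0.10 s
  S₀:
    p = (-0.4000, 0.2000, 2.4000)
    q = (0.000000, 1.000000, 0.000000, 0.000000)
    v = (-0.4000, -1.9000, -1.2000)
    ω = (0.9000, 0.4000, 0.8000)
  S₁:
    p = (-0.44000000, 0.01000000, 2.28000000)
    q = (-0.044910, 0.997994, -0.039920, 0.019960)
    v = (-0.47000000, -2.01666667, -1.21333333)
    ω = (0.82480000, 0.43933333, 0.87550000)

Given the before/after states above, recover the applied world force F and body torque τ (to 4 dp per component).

F = (-2.1000, -3.5000, -0.4000)
τ = (-0.1000, 0.0400, 0.1100)

rate change Δω = (-0.07520000, 0.03933333, 0.07550000)
applied torque τ = (-0.1000, 0.0400, 0.1100)
velocity change Δv = (-0.07000000, -0.11666667, -0.01333333)
F = m·Δv/dt = (-2.1000, -3.5000, -0.4000)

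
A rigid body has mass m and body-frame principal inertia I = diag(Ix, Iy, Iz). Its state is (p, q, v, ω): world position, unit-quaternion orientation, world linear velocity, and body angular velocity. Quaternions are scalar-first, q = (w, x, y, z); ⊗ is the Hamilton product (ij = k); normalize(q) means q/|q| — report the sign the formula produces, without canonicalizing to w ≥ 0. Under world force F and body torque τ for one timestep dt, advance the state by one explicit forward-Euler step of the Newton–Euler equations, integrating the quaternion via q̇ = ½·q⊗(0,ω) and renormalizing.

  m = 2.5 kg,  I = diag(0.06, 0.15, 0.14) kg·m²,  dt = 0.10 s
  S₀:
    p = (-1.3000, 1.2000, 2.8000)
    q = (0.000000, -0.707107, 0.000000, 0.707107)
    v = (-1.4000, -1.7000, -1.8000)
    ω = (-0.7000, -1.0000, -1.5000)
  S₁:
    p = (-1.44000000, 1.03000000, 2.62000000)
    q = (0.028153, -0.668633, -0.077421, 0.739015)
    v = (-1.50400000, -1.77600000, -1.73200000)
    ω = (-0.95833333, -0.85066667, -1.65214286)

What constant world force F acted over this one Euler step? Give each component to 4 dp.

Δv = v₁−v₀ = (-0.10400000, -0.07600000, 0.06800000)
m·(v₁−v₀)/dt = (-2.6000, -1.9000, 1.7000)

F = (-2.6000, -1.9000, 1.7000)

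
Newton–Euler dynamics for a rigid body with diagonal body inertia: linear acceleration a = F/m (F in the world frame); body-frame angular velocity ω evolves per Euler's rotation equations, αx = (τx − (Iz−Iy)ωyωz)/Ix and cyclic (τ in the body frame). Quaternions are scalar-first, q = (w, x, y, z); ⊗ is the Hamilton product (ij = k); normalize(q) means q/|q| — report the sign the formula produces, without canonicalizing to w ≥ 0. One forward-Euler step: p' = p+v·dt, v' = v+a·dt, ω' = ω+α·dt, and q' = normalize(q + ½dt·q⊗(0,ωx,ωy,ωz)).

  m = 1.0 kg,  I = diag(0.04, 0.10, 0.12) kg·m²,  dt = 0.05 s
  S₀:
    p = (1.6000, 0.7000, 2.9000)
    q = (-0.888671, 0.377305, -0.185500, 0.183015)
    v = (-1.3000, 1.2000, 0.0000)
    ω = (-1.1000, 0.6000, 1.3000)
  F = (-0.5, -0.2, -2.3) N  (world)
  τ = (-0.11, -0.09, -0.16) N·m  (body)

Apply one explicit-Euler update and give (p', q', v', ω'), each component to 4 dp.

p' = (1.5350, 0.7600, 2.9000)
q' = (-0.8806, 0.3926, -0.2159, 0.1545)
v' = (-1.3250, 1.1900, -0.1150)
ω' = (-1.2570, 0.4978, 1.2498)

precession coupling ω×(Iω) = (0.0156, 0.1144, -0.0396)
α = I⁻¹(τ − ω×Iω) = (-3.1400, -2.0440, -1.0033)
ω + α·dt = (-1.2570, 0.4978, 1.2498)
Hamilton product q⊗(0,ω) = (0.2884160, 0.6265791, -1.2250156, -1.1329393)
q' = normalize(q + ½dt·q⊗(0,ω)) = (-0.8806, 0.3926, -0.2159, 0.1545)
linear accel F/m = (-0.5000, -0.2000, -2.3000)
p + v·dt = (1.5350, 0.7600, 2.9000)
v' = v + a·dt = (-1.3250, 1.1900, -0.1150)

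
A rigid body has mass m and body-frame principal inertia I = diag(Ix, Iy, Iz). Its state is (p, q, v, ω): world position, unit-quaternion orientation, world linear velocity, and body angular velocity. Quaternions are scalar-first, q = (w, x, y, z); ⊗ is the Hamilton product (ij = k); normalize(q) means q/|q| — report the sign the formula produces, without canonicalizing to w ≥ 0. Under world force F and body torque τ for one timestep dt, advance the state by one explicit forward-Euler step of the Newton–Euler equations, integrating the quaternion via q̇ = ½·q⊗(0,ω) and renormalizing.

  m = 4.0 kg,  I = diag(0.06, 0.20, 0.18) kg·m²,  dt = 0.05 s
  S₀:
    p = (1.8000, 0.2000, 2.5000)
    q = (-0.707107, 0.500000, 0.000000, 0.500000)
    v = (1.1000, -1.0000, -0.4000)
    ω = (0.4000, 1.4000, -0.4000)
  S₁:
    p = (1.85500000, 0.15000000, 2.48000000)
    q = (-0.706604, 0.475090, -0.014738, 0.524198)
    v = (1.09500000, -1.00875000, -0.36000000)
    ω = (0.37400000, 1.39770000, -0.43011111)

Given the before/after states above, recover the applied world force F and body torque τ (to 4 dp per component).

F = (-0.4000, -0.7000, 3.2000)
τ = (-0.0200, 0.0100, -0.0300)

rate change Δω = (-0.02600000, -0.00230000, -0.03011111)
gyro term ω₀×Iω₀ = (0.0112, 0.0192, 0.0784)
I·α + gyro = (-0.0200, 0.0100, -0.0300)
v₁ − v₀ = (-0.00500000, -0.00875000, 0.04000000)
m·(v₁−v₀)/dt = (-0.4000, -0.7000, 3.2000)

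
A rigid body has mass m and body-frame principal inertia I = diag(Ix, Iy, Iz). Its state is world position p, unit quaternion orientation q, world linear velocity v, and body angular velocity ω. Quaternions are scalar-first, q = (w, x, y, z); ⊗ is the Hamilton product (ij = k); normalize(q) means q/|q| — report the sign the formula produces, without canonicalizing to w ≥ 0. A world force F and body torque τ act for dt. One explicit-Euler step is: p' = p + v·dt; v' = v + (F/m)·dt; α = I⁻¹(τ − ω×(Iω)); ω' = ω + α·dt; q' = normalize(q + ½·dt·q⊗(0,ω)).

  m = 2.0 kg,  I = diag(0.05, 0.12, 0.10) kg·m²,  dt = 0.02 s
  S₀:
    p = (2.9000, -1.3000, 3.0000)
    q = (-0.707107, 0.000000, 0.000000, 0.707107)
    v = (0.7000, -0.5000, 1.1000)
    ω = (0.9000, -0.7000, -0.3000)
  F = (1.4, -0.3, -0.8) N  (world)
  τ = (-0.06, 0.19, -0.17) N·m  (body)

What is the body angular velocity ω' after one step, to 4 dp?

gyro term ω×Iω = (-0.0042, 0.0135, -0.0441)
angular accel α = (-1.1160, 1.4708, -1.2590)
ω + α·dt = (0.8777, -0.6706, -0.3252)

ω' = (0.8777, -0.6706, -0.3252)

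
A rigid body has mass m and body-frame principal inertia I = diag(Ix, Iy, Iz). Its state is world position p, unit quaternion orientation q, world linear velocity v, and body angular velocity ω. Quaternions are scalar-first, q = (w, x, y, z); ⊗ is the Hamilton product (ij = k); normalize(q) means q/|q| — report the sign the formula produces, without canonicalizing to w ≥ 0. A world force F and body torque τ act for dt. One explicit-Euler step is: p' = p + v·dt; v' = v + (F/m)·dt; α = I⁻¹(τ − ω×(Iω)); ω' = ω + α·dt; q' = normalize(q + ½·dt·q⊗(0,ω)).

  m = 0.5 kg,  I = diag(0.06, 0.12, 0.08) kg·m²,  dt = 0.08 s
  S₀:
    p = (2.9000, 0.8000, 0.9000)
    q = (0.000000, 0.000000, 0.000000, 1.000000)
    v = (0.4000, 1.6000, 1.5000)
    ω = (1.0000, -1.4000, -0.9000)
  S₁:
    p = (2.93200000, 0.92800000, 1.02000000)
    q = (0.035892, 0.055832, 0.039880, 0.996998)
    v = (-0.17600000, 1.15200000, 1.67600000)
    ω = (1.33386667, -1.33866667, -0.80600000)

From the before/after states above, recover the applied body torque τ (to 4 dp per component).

ω₁ − ω₀ = (0.33386667, 0.06133333, 0.09400000)
gyro term ω₀×Iω₀ = (-0.0504, 0.0180, -0.0840)
τ = I·(Δω/dt) + ω₀×(Iω₀) = (0.2000, 0.1100, 0.0100)

τ = (0.2000, 0.1100, 0.0100)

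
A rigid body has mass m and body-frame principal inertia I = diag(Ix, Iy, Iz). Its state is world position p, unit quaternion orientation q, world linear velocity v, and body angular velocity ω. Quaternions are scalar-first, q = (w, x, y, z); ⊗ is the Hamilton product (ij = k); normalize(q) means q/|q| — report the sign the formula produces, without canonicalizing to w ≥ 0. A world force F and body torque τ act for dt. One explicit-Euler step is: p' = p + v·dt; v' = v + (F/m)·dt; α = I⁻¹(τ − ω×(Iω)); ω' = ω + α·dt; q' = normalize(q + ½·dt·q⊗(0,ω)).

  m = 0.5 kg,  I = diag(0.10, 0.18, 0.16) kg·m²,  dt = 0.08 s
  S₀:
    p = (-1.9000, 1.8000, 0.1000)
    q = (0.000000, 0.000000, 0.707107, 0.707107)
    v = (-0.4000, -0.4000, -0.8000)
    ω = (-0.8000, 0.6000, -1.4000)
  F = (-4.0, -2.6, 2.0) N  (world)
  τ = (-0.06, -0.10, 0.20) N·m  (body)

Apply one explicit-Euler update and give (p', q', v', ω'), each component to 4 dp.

precession coupling ω×(Iω) = (0.0168, -0.0672, -0.0384)
α = I⁻¹(τ − ω×Iω) = (-0.7680, -0.1822, 1.4900)
ω' = ω + α·dt = (-0.8614, 0.5854, -1.2808)
Hamilton product q⊗(0,ω) = (0.5656856, -1.4142140, -0.5656856, 0.5656856)
q + ½dt·q⊗(0,ω), renormalized = (0.0226, -0.0564, 0.6829, 0.7280)
a = (-8.0000, -5.2000, 4.0000)
p + v·dt = (-1.9320, 1.7680, 0.0360)
v + (F/m)dt = (-1.0400, -0.8160, -0.4800)

p' = (-1.9320, 1.7680, 0.0360)
q' = (0.0226, -0.0564, 0.6829, 0.7280)
v' = (-1.0400, -0.8160, -0.4800)
ω' = (-0.8614, 0.5854, -1.2808)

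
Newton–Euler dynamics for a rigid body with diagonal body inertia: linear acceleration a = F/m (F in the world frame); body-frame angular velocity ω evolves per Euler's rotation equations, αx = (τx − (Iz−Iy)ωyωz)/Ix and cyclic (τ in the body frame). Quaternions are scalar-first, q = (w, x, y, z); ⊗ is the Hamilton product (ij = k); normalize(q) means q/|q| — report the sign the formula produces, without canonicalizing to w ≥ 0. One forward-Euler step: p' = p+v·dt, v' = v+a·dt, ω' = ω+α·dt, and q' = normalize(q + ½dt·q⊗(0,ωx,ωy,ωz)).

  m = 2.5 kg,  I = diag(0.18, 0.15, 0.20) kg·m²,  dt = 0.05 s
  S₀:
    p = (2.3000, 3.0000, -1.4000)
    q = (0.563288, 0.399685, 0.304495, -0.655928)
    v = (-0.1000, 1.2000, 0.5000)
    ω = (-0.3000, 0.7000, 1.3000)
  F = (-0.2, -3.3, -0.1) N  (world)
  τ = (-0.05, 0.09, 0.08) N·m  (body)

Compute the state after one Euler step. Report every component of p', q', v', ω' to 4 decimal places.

p' = (2.2950, 3.0600, -1.3750)
q' = (0.5819, 0.4165, 0.3061, -0.6279)
v' = (-0.1040, 1.1340, 0.4980)
ω' = (-0.3265, 0.7274, 1.3184)

ω×(Iω) gyroscopic = (0.0455, 0.0078, 0.0063)
angular accel α = (-0.5306, 0.5480, 0.3685)
ω' = ω + α·dt = (-0.3265, 0.7274, 1.3184)
Hamilton product q⊗(0,ω) = (0.7594654, 0.6860067, 0.0714895, 1.1034024)
q' = normalize(q + ½dt·q⊗(0,ω)) = (0.5819, 0.4165, 0.3061, -0.6279)
new position p' = (2.2950, 3.0600, -1.3750)
v + (F/m)dt = (-0.1040, 1.1340, 0.4980)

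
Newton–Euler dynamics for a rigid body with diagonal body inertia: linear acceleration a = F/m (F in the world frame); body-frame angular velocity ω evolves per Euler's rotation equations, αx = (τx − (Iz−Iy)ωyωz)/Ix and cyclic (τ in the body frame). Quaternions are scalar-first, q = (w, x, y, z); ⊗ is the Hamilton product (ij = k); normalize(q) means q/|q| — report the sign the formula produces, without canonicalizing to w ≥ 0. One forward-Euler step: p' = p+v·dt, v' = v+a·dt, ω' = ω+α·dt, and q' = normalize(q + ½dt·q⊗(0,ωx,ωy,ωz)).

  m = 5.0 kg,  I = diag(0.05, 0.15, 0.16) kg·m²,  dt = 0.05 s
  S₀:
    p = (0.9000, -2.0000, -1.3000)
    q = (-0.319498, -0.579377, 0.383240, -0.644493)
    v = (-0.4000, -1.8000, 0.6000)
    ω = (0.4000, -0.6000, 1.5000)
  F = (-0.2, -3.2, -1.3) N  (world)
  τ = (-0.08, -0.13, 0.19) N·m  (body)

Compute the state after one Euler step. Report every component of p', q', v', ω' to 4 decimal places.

p' = (0.8800, -2.0900, -1.2700)
q' = (-0.2835, -0.5774, 0.4030, -0.6511)
v' = (-0.4020, -1.8320, 0.5870)
ω' = (0.3290, -0.6213, 1.5669)

gyro term ω×Iω = (-0.0090, -0.0660, -0.0240)
α = I⁻¹(τ − ω×Iω) = (-1.4200, -0.4267, 1.3375)
ω' = ω + α·dt = (0.3290, -0.6213, 1.5669)
2q̇ = q⊗(0,ω) = (1.4284343, 0.0603650, 0.8029671, -0.2849168)
updated quaternion q' = (-0.2835, -0.5774, 0.4030, -0.6511)
linear accel F/m = (-0.0400, -0.6400, -0.2600)
new position p' = (0.8800, -2.0900, -1.2700)
v + (F/m)dt = (-0.4020, -1.8320, 0.5870)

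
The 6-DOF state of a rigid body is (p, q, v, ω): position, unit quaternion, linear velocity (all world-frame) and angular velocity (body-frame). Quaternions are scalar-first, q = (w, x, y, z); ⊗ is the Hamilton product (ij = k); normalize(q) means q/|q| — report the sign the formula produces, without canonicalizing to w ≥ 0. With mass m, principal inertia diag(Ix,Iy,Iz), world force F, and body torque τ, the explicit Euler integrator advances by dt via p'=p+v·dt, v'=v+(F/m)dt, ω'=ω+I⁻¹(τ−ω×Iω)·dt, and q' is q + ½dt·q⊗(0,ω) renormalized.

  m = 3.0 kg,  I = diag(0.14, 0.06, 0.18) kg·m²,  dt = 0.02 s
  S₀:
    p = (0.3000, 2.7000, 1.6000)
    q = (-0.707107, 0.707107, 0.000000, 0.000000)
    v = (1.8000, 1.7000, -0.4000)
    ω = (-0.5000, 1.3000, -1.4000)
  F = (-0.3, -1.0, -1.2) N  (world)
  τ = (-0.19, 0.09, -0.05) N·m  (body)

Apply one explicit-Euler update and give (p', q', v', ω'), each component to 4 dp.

(τ − ω×Iω)/I = (0.2029, 1.9667, -0.5667)
new body rate ω' = (-0.4959, 1.3393, -1.4113)
Hamilton product q⊗(0,ω) = (0.3535535, 0.3535535, 0.0707107, 1.9091889)
q + ½dt·q⊗(0,ω), renormalized = (-0.7034, 0.7105, 0.0007, 0.0191)
a = (-0.1000, -0.3333, -0.4000)
new position p' = (0.3360, 2.7340, 1.5920)
v + (F/m)dt = (1.7980, 1.6933, -0.4080)

p' = (0.3360, 2.7340, 1.5920)
q' = (-0.7034, 0.7105, 0.0007, 0.0191)
v' = (1.7980, 1.6933, -0.4080)
ω' = (-0.4959, 1.3393, -1.4113)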